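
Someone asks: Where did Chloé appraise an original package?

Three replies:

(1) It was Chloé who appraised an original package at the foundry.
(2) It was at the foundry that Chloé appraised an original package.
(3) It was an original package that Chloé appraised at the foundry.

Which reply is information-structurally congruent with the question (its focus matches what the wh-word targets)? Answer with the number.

2

The question word "where" targets the location.
Option (1) clefts "Chloé" — the subject (agent), not what was asked.
Option (2) clefts "at the foundry" — that matches what the question asks about.
Option (3) clefts "an original package" — the direct object, not what was asked.
So the congruent reply is (2).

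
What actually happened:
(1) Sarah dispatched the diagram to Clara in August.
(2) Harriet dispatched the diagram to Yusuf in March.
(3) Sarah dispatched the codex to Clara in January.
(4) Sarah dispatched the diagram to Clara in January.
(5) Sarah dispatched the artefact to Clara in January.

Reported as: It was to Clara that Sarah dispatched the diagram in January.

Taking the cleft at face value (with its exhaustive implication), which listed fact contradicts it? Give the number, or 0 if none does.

0

The cleft puts "Clara" in focus and presupposes the open proposition with same agent, thing, setting (Sarah / the diagram / in January).
The exhaustive reading says no other recipient fits that background.
Every other fact differs from the presupposition on some backgrounded slot, so none challenges the exhaustivity.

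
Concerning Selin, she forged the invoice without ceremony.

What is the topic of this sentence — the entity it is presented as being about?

Selin

The construction explicitly marks "Selin" as what the sentence is about — the topic.
The remainder of the clause is the comment (what is said about the topic).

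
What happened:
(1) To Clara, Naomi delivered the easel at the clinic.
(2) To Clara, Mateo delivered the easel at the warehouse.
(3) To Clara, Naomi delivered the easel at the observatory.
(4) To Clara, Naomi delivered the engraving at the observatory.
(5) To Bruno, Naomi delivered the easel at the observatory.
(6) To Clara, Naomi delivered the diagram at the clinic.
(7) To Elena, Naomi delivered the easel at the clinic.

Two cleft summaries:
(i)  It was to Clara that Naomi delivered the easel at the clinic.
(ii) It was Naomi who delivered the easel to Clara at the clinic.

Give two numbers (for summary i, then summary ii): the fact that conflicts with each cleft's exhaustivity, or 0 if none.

(i): focus "Clara". Looking for agent = Naomi, thing = the easel, setting = at the clinic with some other recipient — fact (7) has Elena there. Refuted.
(ii): focus "Naomi". No fact shares thing = the easel, recipient = Clara, setting = at the clinic with a different agent. 0.

7, 0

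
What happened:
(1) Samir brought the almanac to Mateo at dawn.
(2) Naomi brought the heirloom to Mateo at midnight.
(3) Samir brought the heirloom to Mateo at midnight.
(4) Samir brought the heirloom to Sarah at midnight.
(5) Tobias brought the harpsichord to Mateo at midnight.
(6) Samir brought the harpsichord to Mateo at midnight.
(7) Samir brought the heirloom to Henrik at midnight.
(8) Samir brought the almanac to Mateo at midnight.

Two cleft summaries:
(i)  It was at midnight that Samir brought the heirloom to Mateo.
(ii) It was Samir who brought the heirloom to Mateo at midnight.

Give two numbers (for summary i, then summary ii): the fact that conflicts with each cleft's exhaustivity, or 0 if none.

Summary (i) focuses "at midnight" (the setting); background same agent, thing, recipient (Samir / the heirloom / Mateo). No fact matches that background with a different setting, so 0.
Summary (ii) focuses "Samir" (the agent); background same thing, recipient, setting (the heirloom / Mateo / at midnight). Fact (2) matches that background with agent = Naomi — refutes (ii).

0, 2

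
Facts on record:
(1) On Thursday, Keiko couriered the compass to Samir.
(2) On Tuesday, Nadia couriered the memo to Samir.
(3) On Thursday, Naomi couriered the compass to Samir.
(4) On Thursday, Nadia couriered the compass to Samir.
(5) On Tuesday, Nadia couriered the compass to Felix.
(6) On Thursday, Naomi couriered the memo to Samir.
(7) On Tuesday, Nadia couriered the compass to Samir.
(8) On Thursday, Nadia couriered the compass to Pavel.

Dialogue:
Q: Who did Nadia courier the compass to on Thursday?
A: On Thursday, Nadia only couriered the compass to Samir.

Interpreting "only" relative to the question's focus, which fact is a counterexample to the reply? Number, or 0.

8

Answering "Who did ... to ...?" puts focus on the recipient — here, "Samir".
So "only" ranges over recipients; the rest (Nadia as agent and the compass as thing and on Thursday as setting) is presupposed.
Fact (8) keeps Nadia as agent and the compass as thing and on Thursday as setting but has recipient = Pavel; that refutes the reply.
(Fact (7) would refute a reading with focus on the setting — but that is not what the question asks.)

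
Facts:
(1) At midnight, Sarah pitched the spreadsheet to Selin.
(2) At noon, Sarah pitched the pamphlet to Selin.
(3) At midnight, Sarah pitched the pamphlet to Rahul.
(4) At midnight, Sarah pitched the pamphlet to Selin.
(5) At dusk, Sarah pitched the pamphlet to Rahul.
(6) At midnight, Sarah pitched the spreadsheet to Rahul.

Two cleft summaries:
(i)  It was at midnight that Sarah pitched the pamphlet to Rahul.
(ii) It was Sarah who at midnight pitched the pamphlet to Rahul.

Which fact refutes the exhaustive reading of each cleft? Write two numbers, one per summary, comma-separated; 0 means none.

Summary (i) focuses "at midnight" (the setting); background same agent, thing, recipient (Sarah / the pamphlet / Rahul). Fact (5) matches that background with setting = at dusk — refutes (i).
Summary (ii) focuses "Sarah" (the agent); background same thing, recipient, setting (the pamphlet / Rahul / at midnight). No fact matches that background with a different agent, so 0.

5, 0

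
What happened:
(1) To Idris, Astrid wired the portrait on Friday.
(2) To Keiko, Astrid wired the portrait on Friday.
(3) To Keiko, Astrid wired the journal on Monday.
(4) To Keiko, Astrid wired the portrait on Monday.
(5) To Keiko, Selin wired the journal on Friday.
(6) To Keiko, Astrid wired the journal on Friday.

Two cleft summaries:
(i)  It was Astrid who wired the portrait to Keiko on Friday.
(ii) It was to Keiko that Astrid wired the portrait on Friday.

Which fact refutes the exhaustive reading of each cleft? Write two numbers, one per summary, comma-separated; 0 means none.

0, 1

Summary (i) focuses "Astrid" (the agent); background same thing, recipient, setting (the portrait / Keiko / on Friday). No fact matches that background with a different agent, so 0.
Summary (ii) focuses "Keiko" (the recipient); background same agent, thing, setting (Astrid / the portrait / on Friday). Fact (1) matches that background with recipient = Idris — refutes (ii).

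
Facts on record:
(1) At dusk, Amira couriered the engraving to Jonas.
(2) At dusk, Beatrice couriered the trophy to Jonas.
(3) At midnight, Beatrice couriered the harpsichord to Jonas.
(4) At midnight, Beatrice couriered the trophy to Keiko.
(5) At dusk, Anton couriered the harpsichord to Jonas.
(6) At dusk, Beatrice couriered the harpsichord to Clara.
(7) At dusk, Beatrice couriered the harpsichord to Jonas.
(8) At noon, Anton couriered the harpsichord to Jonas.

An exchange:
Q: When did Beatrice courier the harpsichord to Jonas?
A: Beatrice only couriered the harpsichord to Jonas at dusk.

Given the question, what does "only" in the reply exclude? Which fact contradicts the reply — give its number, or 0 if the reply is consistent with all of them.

Answering "When did ...?" puts focus on the setting — here, "at dusk".
So "only" ranges over settings; the rest (Beatrice as agent and the harpsichord as thing and Jonas as recipient) is presupposed.
Fact (3) shares the background with a different setting (at midnight) — counterexample.
(Fact (2) would refute a reading with focus on the thing — but that is not what the question asks.)

3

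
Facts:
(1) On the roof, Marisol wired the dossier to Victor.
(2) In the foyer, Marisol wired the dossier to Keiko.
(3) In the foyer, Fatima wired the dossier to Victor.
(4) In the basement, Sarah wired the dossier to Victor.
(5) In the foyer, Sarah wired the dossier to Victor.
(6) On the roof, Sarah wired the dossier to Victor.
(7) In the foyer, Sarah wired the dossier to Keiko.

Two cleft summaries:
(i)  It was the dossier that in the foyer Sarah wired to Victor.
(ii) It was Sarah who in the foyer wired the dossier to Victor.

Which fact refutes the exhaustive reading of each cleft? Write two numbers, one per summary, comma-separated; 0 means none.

(i): focus "the dossier". No fact shares agent = Sarah, recipient = Victor, setting = in the foyer with a different thing. 0.
(ii): focus "Sarah". Looking for thing = the dossier, recipient = Victor, setting = in the foyer with some other agent — fact (3) has Fatima there. Refuted.

0, 3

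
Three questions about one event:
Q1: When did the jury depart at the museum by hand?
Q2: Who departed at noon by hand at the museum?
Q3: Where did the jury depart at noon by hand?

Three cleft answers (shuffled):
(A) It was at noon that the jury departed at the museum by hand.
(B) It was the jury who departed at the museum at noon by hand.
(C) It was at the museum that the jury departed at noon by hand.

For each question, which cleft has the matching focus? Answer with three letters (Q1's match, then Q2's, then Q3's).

ABC

Q1 asks about the time; cleft (A) focuses "at noon", which is the time — so Q1 → A.
Q2 asks about the subject (agent); cleft (B) focuses "the jury", which is the subject (agent) — so Q2 → B.
Q3 asks about the location; cleft (C) focuses "at the museum", which is the location — so Q3 → C.
Mapping: Q1→A, Q2→B, Q3→C.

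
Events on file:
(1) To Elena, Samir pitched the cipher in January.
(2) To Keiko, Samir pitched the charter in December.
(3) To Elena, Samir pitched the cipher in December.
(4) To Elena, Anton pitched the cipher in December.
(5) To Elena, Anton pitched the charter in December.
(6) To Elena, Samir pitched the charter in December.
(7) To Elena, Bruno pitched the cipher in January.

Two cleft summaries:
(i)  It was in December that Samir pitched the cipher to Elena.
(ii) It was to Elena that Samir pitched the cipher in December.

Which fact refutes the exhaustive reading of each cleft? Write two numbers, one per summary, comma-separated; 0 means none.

Summary (i) focuses "in December" (the setting); background same agent, thing, recipient (Samir / the cipher / Elena). Fact (1) matches that background with setting = in January — refutes (i).
Summary (ii) focuses "Elena" (the recipient); background same agent, thing, setting (Samir / the cipher / in December). No fact matches that background with a different recipient, so 0.

1, 0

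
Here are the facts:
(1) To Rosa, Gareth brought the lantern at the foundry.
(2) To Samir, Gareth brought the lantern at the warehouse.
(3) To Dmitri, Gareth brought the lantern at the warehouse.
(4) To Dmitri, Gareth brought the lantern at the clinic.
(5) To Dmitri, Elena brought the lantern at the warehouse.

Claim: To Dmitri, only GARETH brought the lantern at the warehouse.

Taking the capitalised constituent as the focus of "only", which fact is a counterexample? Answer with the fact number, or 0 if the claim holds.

Focus (in capitals) is "Gareth" — the agent. "Only" excludes alternative agents while holding fixed same thing, recipient, setting (the lantern / Dmitri / at the warehouse).
Fact (5) matches on same thing, recipient, setting (the lantern / Dmitri / at the warehouse), but has agent = Elena instead. That refutes the claim.

5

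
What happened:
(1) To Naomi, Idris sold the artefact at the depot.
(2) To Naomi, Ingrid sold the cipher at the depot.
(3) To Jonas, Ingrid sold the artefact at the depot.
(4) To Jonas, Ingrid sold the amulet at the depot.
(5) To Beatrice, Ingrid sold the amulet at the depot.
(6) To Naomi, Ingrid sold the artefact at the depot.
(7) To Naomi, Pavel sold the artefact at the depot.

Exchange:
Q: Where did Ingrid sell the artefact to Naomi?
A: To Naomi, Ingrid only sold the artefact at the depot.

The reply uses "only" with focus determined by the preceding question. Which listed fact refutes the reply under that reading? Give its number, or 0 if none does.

0

The question "Where did ...?" targets the setting, so in the reply the focus falls on "at the depot".
So "only" ranges over settings; the rest (same agent, thing, recipient (Ingrid / the artefact / Naomi)) is presupposed.
No listed fact shares that background with another setting. Nothing contradicts the reply.
(Fact (2) would refute a reading with focus on the thing — but that is not what the question asks.)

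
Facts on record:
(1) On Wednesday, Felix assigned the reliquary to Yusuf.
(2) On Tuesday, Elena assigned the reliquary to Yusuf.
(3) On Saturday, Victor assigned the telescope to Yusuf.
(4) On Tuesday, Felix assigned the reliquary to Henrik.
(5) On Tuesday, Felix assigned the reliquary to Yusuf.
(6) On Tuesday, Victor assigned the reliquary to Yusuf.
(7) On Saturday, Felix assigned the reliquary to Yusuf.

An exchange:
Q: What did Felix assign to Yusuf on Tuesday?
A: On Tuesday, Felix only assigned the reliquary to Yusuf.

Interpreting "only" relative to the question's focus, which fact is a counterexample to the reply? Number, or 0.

The question "What did ...?" targets the thing, so in the reply the focus falls on "the reliquary".
So "only" ranges over things; the rest (agent = Felix, recipient = Yusuf, setting = on Tuesday) is presupposed.
No fact keeps agent = Felix, recipient = Yusuf, setting = on Tuesday while changing the thing; every other fact differs on something backgrounded. The reply stands.
(Fact (4) would refute a reading with focus on the recipient — but that is not what the question asks.)

0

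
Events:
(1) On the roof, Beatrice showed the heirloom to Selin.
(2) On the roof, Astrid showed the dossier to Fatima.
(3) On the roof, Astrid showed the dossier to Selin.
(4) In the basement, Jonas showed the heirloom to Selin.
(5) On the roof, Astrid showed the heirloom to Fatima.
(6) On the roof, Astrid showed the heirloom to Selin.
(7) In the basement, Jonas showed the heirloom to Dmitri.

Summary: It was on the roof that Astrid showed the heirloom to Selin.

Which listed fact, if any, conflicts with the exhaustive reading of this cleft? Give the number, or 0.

Focus of the cleft: "on the roof" (the setting). Presupposed background: same agent, thing, recipient (Astrid / the heirloom / Selin).
Exhaustivity: on the roof is the only setting satisfying that background.
Every other fact differs from the presupposition on some backgrounded slot, so none challenges the exhaustivity.

0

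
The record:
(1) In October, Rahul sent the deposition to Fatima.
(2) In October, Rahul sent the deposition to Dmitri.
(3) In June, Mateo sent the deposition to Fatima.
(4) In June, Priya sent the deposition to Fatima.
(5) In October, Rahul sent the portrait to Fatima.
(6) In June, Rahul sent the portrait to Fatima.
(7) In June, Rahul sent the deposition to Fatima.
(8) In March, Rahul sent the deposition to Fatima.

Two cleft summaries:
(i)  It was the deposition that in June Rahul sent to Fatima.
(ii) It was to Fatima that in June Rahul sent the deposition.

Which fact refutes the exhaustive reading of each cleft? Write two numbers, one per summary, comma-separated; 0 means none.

(i): focus "the deposition". Looking for agent = Rahul, recipient = Fatima, setting = in June with some other thing — fact (6) has the portrait there. Refuted.
(ii): focus "Fatima". No fact shares agent = Rahul, thing = the deposition, setting = in June with a different recipient. 0.

6, 0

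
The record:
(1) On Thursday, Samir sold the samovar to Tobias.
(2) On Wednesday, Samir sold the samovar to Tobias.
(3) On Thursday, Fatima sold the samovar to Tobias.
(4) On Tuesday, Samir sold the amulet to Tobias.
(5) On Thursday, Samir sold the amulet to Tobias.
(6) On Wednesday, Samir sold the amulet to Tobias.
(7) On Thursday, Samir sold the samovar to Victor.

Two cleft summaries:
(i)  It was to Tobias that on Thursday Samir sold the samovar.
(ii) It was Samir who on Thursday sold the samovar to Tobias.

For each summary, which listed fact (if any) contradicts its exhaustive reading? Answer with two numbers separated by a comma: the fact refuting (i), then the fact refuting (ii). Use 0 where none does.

7, 3

Summary (i) focuses "Tobias" (the recipient); background agent = Samir, thing = the samovar, setting = on Thursday. Fact (7) matches that background with recipient = Victor — refutes (i).
Summary (ii) focuses "Samir" (the agent); background thing = the samovar, recipient = Tobias, setting = on Thursday. Fact (3) matches that background with agent = Fatima — refutes (ii).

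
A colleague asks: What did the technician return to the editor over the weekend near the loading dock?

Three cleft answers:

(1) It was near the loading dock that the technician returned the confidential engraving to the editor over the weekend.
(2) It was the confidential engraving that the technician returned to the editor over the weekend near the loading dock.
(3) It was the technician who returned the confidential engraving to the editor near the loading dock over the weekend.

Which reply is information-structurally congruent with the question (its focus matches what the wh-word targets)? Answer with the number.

2

The question word "what" targets the direct object.
Option (1) clefts "near the loading dock" — the location, not what was asked.
Option (2) clefts "the confidential engraving" — that matches what the question asks about.
Option (3) clefts "the technician" — the subject (agent), not what was asked.
So the congruent reply is (2).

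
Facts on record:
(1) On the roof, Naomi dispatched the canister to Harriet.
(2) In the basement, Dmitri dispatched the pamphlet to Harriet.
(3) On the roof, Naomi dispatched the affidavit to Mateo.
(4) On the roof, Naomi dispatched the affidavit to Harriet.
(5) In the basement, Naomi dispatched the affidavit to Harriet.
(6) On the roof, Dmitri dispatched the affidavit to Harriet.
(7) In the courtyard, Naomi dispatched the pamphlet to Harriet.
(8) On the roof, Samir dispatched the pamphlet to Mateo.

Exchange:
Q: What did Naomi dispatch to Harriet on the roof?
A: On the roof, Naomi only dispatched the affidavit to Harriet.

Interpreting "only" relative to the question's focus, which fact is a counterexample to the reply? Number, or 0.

1

The question "What did ...?" targets the thing, so in the reply the focus falls on "the affidavit".
"Only" then excludes alternative things while the background — agent = Naomi, recipient = Harriet, setting = on the roof — is held fixed.
Fact (1) shares the background with a different thing (the canister) — counterexample.
(Fact (3) would refute a reading with focus on the recipient — but that is not what the question asks.)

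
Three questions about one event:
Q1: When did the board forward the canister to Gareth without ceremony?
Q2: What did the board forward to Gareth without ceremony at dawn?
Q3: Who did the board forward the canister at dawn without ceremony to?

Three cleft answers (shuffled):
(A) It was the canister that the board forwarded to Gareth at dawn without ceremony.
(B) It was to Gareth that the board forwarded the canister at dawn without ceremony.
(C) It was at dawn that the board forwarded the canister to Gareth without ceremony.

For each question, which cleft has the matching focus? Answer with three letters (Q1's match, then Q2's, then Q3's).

Q1 asks about the time; cleft (C) focuses "at dawn", which is the time — so Q1 → C.
Q2 asks about the direct object; cleft (A) focuses "the canister", which is the direct object — so Q2 → A.
Q3 asks about the recipient; cleft (B) focuses "to Gareth", which is the recipient — so Q3 → B.
Mapping: Q1→C, Q2→A, Q3→B.

CAB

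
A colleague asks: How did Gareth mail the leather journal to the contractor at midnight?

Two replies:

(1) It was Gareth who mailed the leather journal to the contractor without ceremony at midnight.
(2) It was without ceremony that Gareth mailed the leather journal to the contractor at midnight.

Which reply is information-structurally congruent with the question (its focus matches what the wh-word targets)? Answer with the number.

2

The question word "how" targets the manner.
Option (1) clefts "Gareth" — the subject (agent), not what was asked.
Option (2) clefts "without ceremony" — that matches what the question asks about.
So the congruent reply is (2).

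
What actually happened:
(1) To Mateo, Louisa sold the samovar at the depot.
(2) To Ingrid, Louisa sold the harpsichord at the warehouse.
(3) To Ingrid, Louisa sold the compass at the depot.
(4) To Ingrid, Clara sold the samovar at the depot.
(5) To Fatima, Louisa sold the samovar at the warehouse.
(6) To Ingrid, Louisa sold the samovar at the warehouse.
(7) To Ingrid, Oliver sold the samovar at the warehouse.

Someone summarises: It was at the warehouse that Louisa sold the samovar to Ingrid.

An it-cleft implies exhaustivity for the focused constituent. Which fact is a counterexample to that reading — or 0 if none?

The cleft puts "at the warehouse" in focus and presupposes the open proposition with same agent, thing, recipient (Louisa / the samovar / Ingrid).
Exhaustivity: at the warehouse is the only setting satisfying that background.
No listed fact matches the background with a different setting. Exhaustivity holds.

0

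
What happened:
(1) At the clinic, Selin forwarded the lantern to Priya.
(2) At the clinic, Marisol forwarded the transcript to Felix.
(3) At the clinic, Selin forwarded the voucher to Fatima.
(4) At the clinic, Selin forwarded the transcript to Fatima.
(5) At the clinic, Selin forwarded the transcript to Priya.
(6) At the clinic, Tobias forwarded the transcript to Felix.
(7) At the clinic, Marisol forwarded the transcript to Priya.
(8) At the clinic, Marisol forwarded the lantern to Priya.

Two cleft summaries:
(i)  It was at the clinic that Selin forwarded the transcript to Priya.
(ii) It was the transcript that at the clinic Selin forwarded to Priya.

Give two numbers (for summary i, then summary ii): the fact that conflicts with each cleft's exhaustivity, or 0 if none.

(i): focus "at the clinic". No fact shares agent = Selin, thing = the transcript, recipient = Priya with a different setting. 0.
(ii): focus "the transcript". Looking for agent = Selin, recipient = Priya, setting = at the clinic with some other thing — fact (1) has the lantern there. Refuted.

0, 1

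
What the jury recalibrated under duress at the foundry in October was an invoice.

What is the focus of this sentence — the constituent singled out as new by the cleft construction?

an invoice

In a pseudo-cleft "What ... was X", the post-copular constituent X is the focus.
Here the focus is "an invoice". The backgrounded (presupposed) material includes "the jury", "under duress", "at the foundry" and "in October".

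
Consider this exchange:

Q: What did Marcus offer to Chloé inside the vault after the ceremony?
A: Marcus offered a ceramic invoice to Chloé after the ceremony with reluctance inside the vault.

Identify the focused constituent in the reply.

The wh-word "what" asks about the direct object.
In the answer, "Marcus", "to Chloé", "after the ceremony" and "inside the vault" are given — repeated from the question.
"with reluctance" is also new, but it specifies the manner, which is not what the question asks about — so it is not the focus.
The constituent filling the direct object gap is "a ceramic invoice"; that is the focus.

a ceramic invoice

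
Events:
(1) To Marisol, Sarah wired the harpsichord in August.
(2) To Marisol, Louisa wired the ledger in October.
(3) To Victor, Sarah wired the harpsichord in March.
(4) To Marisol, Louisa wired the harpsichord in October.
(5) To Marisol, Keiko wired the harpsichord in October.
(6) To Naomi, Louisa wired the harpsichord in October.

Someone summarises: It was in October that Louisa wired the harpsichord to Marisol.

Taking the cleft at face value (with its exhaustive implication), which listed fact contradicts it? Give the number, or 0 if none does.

0

Focus of the cleft: "in October" (the setting). Presupposed background: agent = Louisa, thing = the harpsichord, recipient = Marisol.
The exhaustive reading says no other setting fits that background.
Every other fact differs from the presupposition on some backgrounded slot, so none challenges the exhaustivity.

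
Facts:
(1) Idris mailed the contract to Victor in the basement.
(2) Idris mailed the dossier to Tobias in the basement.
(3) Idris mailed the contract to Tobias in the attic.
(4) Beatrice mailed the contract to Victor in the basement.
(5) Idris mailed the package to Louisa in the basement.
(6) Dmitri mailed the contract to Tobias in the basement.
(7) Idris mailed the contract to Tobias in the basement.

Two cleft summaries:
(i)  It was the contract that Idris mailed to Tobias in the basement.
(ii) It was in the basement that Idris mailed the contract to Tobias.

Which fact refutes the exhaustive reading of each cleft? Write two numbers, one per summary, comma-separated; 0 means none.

2, 3

(i): focus "the contract". Looking for Idris as agent and Tobias as recipient and in the basement as setting with some other thing — fact (2) has the dossier there. Refuted.
(ii): focus "in the basement". Looking for Idris as agent and the contract as thing and Tobias as recipient with some other setting — fact (3) has in the attic there. Refuted.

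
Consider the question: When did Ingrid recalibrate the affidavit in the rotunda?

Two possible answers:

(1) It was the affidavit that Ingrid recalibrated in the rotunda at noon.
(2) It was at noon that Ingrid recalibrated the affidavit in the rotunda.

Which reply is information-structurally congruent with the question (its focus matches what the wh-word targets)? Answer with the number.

The question word "when" targets the time.
Option (1) clefts "the affidavit" — the direct object, not what was asked.
Option (2) clefts "at noon" — that matches what the question asks about.
So the congruent reply is (2).

2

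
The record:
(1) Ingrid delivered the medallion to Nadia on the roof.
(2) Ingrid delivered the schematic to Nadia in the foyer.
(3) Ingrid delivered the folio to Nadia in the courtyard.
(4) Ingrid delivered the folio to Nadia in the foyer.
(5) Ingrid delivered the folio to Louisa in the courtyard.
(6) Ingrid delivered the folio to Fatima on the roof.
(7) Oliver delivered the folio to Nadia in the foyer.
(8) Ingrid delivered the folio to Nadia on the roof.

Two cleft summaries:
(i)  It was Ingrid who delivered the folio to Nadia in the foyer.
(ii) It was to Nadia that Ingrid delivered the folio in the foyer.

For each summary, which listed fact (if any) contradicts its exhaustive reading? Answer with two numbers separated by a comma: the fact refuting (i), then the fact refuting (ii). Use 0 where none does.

Summary (i) focuses "Ingrid" (the agent); background same thing, recipient, setting (the folio / Nadia / in the foyer). Fact (7) matches that background with agent = Oliver — refutes (i).
Summary (ii) focuses "Nadia" (the recipient); background same agent, thing, setting (Ingrid / the folio / in the foyer). No fact matches that background with a different recipient, so 0.

7, 0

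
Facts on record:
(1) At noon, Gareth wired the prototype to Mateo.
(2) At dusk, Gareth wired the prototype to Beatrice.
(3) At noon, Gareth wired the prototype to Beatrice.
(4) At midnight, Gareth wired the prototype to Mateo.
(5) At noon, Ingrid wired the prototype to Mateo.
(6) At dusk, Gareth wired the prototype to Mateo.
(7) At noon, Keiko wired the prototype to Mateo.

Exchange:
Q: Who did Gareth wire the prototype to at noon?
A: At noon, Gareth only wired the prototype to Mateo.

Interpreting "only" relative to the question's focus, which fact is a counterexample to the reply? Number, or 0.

The question "Who did ... to ...?" targets the recipient, so in the reply the focus falls on "Mateo".
So "only" ranges over recipients; the rest (same agent, thing, setting (Gareth / the prototype / at noon)) is presupposed.
Fact (3) shares the background with a different recipient (Beatrice) — counterexample.
(Fact (4) would refute a reading with focus on the setting — but that is not what the question asks.)

3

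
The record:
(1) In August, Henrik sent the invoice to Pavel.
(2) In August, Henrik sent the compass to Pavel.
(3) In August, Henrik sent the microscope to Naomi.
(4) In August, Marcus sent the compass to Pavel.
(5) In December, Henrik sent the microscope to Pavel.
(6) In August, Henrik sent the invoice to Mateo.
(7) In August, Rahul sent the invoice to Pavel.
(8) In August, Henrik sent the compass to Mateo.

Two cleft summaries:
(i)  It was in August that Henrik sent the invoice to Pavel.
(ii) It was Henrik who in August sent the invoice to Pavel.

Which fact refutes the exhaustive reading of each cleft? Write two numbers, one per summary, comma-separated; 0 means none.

Summary (i) focuses "in August" (the setting); background same agent, thing, recipient (Henrik / the invoice / Pavel). No fact matches that background with a different setting, so 0.
Summary (ii) focuses "Henrik" (the agent); background same thing, recipient, setting (the invoice / Pavel / in August). Fact (7) matches that background with agent = Rahul — refutes (ii).

0, 7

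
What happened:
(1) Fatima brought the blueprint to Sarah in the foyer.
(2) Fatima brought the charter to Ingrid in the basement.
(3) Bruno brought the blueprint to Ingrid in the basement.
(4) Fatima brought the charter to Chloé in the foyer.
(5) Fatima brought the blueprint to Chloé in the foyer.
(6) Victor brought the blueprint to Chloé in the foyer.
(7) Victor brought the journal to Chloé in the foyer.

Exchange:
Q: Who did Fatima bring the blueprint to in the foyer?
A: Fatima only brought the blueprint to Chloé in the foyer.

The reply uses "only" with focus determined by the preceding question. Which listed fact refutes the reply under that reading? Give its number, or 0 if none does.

The question "Who did ... to ...?" targets the recipient, so in the reply the focus falls on "Chloé".
So "only" ranges over recipients; the rest (agent = Fatima, thing = the blueprint, setting = in the foyer) is presupposed.
Fact (1) shares the background with a different recipient (Sarah) — counterexample.
(Fact (4) would refute a reading with focus on the thing — but that is not what the question asks.)

1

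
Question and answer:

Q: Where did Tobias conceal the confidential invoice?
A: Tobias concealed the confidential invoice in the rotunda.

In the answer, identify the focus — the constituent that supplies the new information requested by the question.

The wh-word "where" asks about the location.
In the answer, "Tobias" and "the confidential invoice" are given — repeated from the question.
The constituent filling the location gap is "in the rotunda"; that is the focus and would carry nuclear stress.

in the rotunda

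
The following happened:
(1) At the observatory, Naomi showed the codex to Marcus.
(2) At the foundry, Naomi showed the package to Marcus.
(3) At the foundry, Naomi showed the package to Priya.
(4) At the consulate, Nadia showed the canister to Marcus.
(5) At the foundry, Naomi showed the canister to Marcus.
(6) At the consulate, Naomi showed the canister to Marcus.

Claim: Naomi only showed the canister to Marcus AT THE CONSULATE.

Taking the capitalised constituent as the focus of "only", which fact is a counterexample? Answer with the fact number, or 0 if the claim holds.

5

Focus (in capitals) is "at the consulate" — the setting. "Only" excludes alternative settings while holding fixed Naomi as agent and the canister as thing and Marcus as recipient.
Fact (5) shares the background but differs in setting (at the foundry) — a counterexample.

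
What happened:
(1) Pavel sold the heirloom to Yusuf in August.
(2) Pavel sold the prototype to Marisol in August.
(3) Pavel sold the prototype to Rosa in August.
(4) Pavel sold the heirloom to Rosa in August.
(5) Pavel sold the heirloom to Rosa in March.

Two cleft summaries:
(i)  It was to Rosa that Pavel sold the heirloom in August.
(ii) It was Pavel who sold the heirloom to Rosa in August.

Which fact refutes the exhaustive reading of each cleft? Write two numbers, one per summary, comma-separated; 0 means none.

Summary (i) focuses "Rosa" (the recipient); background same agent, thing, setting (Pavel / the heirloom / in August). Fact (1) matches that background with recipient = Yusuf — refutes (i).
Summary (ii) focuses "Pavel" (the agent); background same thing, recipient, setting (the heirloom / Rosa / in August). No fact matches that background with a different agent, so 0.

1, 0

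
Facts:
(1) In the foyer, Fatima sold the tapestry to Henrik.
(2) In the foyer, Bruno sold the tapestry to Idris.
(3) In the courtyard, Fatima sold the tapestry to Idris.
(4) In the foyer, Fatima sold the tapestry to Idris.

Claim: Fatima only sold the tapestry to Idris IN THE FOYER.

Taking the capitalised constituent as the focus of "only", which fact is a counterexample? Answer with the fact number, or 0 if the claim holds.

3

Focus (in capitals) is "in the foyer" — the setting. "Only" excludes alternative settings while holding fixed agent = Fatima, thing = the tapestry, recipient = Idris.
Fact (3) matches on agent = Fatima, thing = the tapestry, recipient = Idris, but has setting = in the courtyard instead. That refutes the claim.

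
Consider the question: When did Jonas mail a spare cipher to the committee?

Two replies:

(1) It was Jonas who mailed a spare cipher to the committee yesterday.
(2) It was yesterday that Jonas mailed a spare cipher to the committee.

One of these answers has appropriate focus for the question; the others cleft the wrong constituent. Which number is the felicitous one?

2

The question word "when" targets the time.
Option (1) clefts "Jonas" — the subject (agent), not what was asked.
Option (2) clefts "yesterday" — that matches what the question asks about.
So the congruent reply is (2).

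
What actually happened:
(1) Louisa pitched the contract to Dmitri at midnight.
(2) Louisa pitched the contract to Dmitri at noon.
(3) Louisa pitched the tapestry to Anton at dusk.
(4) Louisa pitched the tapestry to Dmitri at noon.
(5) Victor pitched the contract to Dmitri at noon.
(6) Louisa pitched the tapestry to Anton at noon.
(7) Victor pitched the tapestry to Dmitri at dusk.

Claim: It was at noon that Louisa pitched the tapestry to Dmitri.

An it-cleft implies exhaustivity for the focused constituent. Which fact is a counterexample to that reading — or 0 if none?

Focus of the cleft: "at noon" (the setting). Presupposed background: same agent, thing, recipient (Louisa / the tapestry / Dmitri).
Exhaustivity: at noon is the only setting satisfying that background.
No listed fact matches the background with a different setting. Exhaustivity holds.

0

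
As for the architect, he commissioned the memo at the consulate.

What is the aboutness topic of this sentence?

the architect

The construction explicitly marks "the architect" as what the sentence is about — the topic.
The remainder of the clause is the comment (what is said about the topic).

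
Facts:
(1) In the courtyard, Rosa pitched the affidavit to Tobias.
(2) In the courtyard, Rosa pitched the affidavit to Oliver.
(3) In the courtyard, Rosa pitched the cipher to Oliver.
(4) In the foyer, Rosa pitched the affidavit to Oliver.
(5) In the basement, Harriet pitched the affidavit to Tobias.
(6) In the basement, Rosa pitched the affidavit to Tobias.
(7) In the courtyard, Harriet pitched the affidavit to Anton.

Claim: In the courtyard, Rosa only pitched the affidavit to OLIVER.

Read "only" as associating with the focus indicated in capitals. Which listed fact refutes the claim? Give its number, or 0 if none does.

1

The capitals mark "Oliver" as focus. So "only" rules out other recipients, with the rest (same agent, thing, setting (Rosa / the affidavit / in the courtyard)) as background.
Fact (1) shares the background but differs in recipient (Tobias) — a counterexample.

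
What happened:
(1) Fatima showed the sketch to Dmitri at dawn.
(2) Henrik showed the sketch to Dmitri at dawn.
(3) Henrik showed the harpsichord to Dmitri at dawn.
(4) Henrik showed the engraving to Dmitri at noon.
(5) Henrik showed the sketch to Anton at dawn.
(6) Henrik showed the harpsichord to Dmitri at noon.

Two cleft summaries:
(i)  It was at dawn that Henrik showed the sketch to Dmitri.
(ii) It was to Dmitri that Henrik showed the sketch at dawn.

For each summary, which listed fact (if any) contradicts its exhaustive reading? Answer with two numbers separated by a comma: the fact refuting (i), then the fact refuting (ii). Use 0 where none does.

(i): focus "at dawn". No fact shares agent = Henrik, thing = the sketch, recipient = Dmitri with a different setting. 0.
(ii): focus "Dmitri". Looking for agent = Henrik, thing = the sketch, setting = at dawn with some other recipient — fact (5) has Anton there. Refuted.

0, 5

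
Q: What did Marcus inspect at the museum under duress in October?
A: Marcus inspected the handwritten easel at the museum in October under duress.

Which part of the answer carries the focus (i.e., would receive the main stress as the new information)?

The wh-word "what" asks about the direct object.
In the answer, "Marcus", "in October", "under duress" and "at the museum" are given — repeated from the question.
The constituent filling the direct object gap is "the handwritten easel"; that is the focus and would carry nuclear stress.

the handwritten easel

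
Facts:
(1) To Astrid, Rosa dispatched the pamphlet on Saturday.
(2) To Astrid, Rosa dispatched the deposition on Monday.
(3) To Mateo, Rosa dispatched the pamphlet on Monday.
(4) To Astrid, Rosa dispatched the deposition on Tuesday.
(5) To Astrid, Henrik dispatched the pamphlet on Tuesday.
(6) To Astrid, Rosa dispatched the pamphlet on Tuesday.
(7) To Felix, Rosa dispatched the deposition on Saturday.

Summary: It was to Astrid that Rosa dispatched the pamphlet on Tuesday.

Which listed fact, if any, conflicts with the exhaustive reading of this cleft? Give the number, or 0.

0

Focus of the cleft: "Astrid" (the recipient). Presupposed background: Rosa as agent and the pamphlet as thing and on Tuesday as setting.
Exhaustivity: Astrid is the only recipient satisfying that background.
Every other fact differs from the presupposition on some backgrounded slot, so none challenges the exhaustivity.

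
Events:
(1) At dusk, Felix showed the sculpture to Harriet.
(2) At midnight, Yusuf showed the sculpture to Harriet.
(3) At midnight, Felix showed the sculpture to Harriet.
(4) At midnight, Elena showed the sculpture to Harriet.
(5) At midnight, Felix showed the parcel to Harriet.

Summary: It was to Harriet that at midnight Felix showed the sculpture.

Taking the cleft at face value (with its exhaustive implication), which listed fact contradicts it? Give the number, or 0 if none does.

The cleft puts "Harriet" in focus and presupposes the open proposition with agent = Felix, thing = the sculpture, setting = at midnight.
The exhaustive reading says no other recipient fits that background.
Every other fact differs from the presupposition on some backgrounded slot, so none challenges the exhaustivity.

0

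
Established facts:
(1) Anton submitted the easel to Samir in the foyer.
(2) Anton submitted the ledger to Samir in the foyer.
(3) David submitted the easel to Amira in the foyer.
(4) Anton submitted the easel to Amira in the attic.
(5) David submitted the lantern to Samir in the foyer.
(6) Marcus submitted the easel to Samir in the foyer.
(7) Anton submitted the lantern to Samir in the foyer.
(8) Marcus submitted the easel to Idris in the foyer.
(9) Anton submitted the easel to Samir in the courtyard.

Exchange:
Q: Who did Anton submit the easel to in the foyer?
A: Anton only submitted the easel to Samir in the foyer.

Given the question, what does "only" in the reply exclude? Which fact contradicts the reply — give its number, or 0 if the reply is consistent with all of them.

The question "Who did ... to ...?" targets the recipient, so in the reply the focus falls on "Samir".
"Only" then excludes alternative recipients while the background — same agent, thing, setting (Anton / the easel / in the foyer) — is held fixed.
No fact keeps same agent, thing, setting (Anton / the easel / in the foyer) while changing the recipient; every other fact differs on something backgrounded. The reply stands.
(Fact (2) would refute a reading with focus on the thing — but that is not what the question asks.)

0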